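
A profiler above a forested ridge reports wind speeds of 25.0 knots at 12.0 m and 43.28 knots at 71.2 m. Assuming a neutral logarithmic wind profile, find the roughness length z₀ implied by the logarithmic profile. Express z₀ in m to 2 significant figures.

Log law: V(z) ∝ ln(z/z₀). With r = V₁/V₂ = 25.0/43.28 = 0.57763,
r · ln(z₂/z₀) = ln(z₁/z₀) ⇒ ln z₀ = (ln z₁ − r·ln z₂)/(1 − r)
ln z₀ = (2.48491 − 0.57763×4.26549) / 0.42237 = 0.0498
z₀ = exp(0.0498) = 1.051 m

z₀ ≈ 1.1 m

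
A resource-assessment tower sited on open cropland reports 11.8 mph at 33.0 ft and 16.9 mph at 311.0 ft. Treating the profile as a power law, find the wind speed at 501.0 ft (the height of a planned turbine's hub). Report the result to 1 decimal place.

18.2 mph

First find α: α = ln(V₂/V₁)/ln(z₂/z₁) = ln(16.9/11.8)/ln(311.0/33.0) = 0.35921/2.24329 = 0.1601
Extrapolate from 311.0 ft to 501.0 ft: V₃ = 16.9 × (501.0/311.0)^0.1601 = 16.9 × 1.0793 = 18.2409 mph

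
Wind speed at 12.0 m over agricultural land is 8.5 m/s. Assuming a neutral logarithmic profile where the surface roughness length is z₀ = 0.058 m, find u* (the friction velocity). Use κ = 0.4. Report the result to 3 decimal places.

Log law: V(z) = (u*/κ) · ln(z/z₀) ⇒ u* = κ · V / ln(z/z₀)
u* = 0.4 × 8.5 / ln(12.0/0.058) = 0.4 × 8.5 / 5.3322
   = 3.4000 / 5.3322 = 0.6376 m/s

u* ≈ 0.638 m/s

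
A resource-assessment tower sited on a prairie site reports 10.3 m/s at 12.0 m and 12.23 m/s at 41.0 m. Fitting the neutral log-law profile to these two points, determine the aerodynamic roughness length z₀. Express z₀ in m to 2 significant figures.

Log law: V(z) ∝ ln(z/z₀). With r = V₁/V₂ = 10.3/12.23 = 0.84219,
r · ln(z₂/z₀) = ln(z₁/z₀) ⇒ ln z₀ = (ln z₁ − r·ln z₂)/(1 − r)
ln z₀ = (2.48491 − 0.84219×3.71357) / 0.15781 = -4.0722
z₀ = exp(-4.0722) = 0.01704 m

z₀ ≈ 0.017 m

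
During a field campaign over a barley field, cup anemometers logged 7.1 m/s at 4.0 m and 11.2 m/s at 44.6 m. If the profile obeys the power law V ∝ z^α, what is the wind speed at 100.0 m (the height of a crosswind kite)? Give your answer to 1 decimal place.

First find α: α = ln(V₂/V₁)/ln(z₂/z₁) = ln(11.2/7.1)/ln(44.6/4.0) = 0.45582/2.41144 = 0.1890
Extrapolate from 44.6 m to 100.0 m: V₃ = 11.2 × (100.0/44.6)^0.1890 = 11.2 × 1.1649 = 13.0467 m/s

13.0 m/s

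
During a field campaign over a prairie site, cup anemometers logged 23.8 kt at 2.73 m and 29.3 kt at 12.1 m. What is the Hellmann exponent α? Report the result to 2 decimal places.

Power law: V₂/V₁ = (z₂/z₁)^α ⇒ α = ln(V₂/V₁) / ln(z₂/z₁)
α = ln(29.3/23.8) / ln(12.1/2.73) = ln(1.2311) / ln(4.4322)
  = 0.20790 / 1.48890 = 0.13963

α ≈ 0.14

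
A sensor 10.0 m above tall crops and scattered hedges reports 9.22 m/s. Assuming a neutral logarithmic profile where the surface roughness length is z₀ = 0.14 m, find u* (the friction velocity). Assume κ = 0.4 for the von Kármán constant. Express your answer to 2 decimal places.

Log law: V(z) = (u*/κ) · ln(z/z₀) ⇒ u* = κ · V / ln(z/z₀)
u* = 0.4 × 9.22 / ln(10.0/0.14) = 0.4 × 9.22 / 4.2687
   = 3.6880 / 4.2687 = 0.8640 m/s

u* ≈ 0.86 m/s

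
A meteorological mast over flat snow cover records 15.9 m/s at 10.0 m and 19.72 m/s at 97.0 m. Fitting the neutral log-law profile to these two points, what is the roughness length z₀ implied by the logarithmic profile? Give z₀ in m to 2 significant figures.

Log law: V(z) ∝ ln(z/z₀). With r = V₁/V₂ = 15.9/19.72 = 0.80629,
r · ln(z₂/z₀) = ln(z₁/z₀) ⇒ ln z₀ = (ln z₁ − r·ln z₂)/(1 − r)
ln z₀ = (2.30259 − 0.80629×4.57471) / 0.19371 = -7.1547
z₀ = exp(-7.1547) = 0.0007812 m

z₀ ≈ 0.00078 m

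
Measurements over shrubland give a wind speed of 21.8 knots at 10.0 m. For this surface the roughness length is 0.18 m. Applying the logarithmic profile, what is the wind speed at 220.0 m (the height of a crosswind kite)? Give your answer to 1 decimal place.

38.6 knots

Log law: V(z) ∝ ln(z/z₀), so V₂/V₁ = ln(z₂/z₀) / ln(z₁/z₀).
ln(220.0/0.18) = 7.1084, ln(10.0/0.18) = 4.0174
V₂ = 21.8 × 7.1084/4.0174 = 21.8 × 1.7694 = 38.5733 knots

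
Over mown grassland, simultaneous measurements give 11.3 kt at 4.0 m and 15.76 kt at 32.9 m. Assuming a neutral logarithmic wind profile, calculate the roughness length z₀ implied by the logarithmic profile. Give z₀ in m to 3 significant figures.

Log law: V(z) ∝ ln(z/z₀). With r = V₁/V₂ = 11.3/15.76 = 0.71701,
r · ln(z₂/z₀) = ln(z₁/z₀) ⇒ ln z₀ = (ln z₁ − r·ln z₂)/(1 − r)
ln z₀ = (1.38629 − 0.71701×3.49347) / 0.28299 = -3.9525
z₀ = exp(-3.9525) = 0.01921 m

z₀ ≈ 0.0192 m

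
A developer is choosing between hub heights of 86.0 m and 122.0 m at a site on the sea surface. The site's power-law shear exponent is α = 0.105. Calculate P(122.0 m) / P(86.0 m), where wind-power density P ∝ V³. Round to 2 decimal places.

1.12

Speed ratio: V_B/V_A = (z_B/z_A)^α = (122.0/86.0)^0.105 = (1.4186)^0.105 = 1.03740
Power-density ratio: P_B/P_A = (V_B/V_A)³ = (1.03740)³ = 1.11644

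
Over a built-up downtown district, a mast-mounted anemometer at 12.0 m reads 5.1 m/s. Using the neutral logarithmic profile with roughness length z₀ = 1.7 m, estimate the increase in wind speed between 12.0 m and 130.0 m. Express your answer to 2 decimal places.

Log law: V₂ = V₁ · ln(z₂/z₀)/ln(z₁/z₀) = 5.1 × 4.3369/1.9543 = 11.3178 m/s
ΔV = 11.3178 − 5.1 = 6.2178 m/s

6.22 m/s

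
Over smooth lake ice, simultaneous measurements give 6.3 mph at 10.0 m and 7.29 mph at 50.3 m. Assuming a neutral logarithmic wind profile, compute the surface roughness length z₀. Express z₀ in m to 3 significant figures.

Log law: V(z) ∝ ln(z/z₀). With r = V₁/V₂ = 6.3/7.29 = 0.86420,
r · ln(z₂/z₀) = ln(z₁/z₀) ⇒ ln z₀ = (ln z₁ − r·ln z₂)/(1 − r)
ln z₀ = (2.30259 − 0.86420×3.91801) / 0.13580 = -7.9774
z₀ = exp(-7.9774) = 0.0003431 m

z₀ ≈ 0.000343 m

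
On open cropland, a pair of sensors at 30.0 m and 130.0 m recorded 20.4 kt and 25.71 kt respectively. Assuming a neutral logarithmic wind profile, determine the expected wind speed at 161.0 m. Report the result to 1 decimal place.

Log law: V ∝ ln(z/z₀). From the pair, with r = V₁/V₂ = 0.79347,
ln z₀ = (ln z₁ − r·ln z₂)/(1 − r) = (3.4012 − 0.79347×4.8675)/0.20653 = -2.2322 → z₀ = 0.1073 m
V₃ = V₁ · ln(z₃/z₀)/ln(z₁/z₀) = 20.4 × 7.3136/5.6334 = 26.4845 kt

26.5 kt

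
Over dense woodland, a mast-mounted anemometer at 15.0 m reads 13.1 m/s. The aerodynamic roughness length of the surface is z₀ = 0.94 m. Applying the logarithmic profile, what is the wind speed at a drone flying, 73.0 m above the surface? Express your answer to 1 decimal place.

20.6 m/s

Log law: V(z) ∝ ln(z/z₀), so V₂/V₁ = ln(z₂/z₀) / ln(z₁/z₀).
ln(73.0/0.94) = 4.3523, ln(15.0/0.94) = 2.7699
V₂ = 13.1 × 4.3523/2.7699 = 13.1 × 1.5713 = 20.5838 m/s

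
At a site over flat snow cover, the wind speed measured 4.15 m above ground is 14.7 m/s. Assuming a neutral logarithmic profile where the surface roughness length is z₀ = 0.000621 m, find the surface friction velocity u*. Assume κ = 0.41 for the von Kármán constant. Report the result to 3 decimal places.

u* ≈ 0.684 m/s

Log law: V(z) = (u*/κ) · ln(z/z₀) ⇒ u* = κ · V / ln(z/z₀)
u* = 0.41 × 14.7 / ln(4.15/0.000621) = 0.41 × 14.7 / 8.8073
   = 6.0270 / 8.8073 = 0.6843 m/s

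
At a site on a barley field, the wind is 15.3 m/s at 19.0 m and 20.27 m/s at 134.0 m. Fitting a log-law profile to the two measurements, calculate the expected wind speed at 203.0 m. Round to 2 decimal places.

21.33 m/s

Log law: V ∝ ln(z/z₀). From the pair, with r = V₁/V₂ = 0.75481,
ln z₀ = (ln z₁ − r·ln z₂)/(1 − r) = (2.9444 − 0.75481×4.8978)/0.24519 = -3.0690 → z₀ = 0.04647 m
V₃ = V₁ · ln(z₃/z₀)/ln(z₁/z₀) = 15.3 × 8.3823/6.0135 = 21.3268 m/s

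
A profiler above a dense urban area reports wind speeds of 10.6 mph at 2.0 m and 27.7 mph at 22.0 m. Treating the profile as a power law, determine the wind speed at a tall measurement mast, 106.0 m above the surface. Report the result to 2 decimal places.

52.00 mph

First find α: α = ln(V₂/V₁)/ln(z₂/z₁) = ln(27.7/10.6)/ln(22.0/2.0) = 0.96058/2.39790 = 0.4006
Extrapolate from 22.0 m to 106.0 m: V₃ = 27.7 × (106.0/22.0)^0.4006 = 27.7 × 1.8774 = 52.0041 mph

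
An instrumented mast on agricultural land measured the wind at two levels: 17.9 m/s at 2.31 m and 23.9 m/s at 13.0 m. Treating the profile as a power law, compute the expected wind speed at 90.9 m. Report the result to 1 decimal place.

33.1 m/s

First find α: α = ln(V₂/V₁)/ln(z₂/z₁) = ln(23.9/17.9)/ln(13.0/2.31) = 0.28908/1.72770 = 0.1673
Extrapolate from 13.0 m to 90.9 m: V₃ = 23.9 × (90.9/13.0)^0.1673 = 23.9 × 1.3846 = 33.0917 m/s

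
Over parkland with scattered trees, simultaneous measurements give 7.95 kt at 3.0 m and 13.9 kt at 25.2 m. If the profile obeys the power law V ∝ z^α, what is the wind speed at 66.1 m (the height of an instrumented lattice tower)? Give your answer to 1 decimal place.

First find α: α = ln(V₂/V₁)/ln(z₂/z₁) = ln(13.9/7.95)/ln(25.2/3.0) = 0.55872/2.12823 = 0.2625
Extrapolate from 25.2 m to 66.1 m: V₃ = 13.9 × (66.1/25.2)^0.2625 = 13.9 × 1.2881 = 17.9045 kt

17.9 kt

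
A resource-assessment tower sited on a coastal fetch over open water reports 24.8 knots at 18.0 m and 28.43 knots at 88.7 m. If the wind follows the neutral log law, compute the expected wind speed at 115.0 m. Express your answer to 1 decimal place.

Log law: V ∝ ln(z/z₀). From the pair, with r = V₁/V₂ = 0.87232,
ln z₀ = (ln z₁ − r·ln z₂)/(1 − r) = (2.8904 − 0.87232×4.4853)/0.12768 = -8.0058 → z₀ = 0.0003335 m
V₃ = V₁ · ln(z₃/z₀)/ln(z₁/z₀) = 24.8 × 12.7508/10.8962 = 29.0210 knots

29.0 knots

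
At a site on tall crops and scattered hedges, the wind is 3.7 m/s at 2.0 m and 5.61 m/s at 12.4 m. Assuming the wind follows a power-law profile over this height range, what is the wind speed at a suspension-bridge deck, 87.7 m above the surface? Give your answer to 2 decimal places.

8.77 m/s

First find α: α = ln(V₂/V₁)/ln(z₂/z₁) = ln(5.61/3.7)/ln(12.4/2.0) = 0.41622/1.82455 = 0.2281
Extrapolate from 12.4 m to 87.7 m: V₃ = 5.61 × (87.7/12.4)^0.2281 = 5.61 × 1.5625 = 8.7654 m/s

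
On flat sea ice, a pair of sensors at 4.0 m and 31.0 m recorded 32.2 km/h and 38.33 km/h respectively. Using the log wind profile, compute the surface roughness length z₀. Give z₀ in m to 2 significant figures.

Log law: V(z) ∝ ln(z/z₀). With r = V₁/V₂ = 32.2/38.33 = 0.84007,
r · ln(z₂/z₀) = ln(z₁/z₀) ⇒ ln z₀ = (ln z₁ − r·ln z₂)/(1 − r)
ln z₀ = (1.38629 − 0.84007×3.43399) / 0.15993 = -9.3699
z₀ = exp(-9.3699) = 0.00008525 m

z₀ ≈ 0.000085 m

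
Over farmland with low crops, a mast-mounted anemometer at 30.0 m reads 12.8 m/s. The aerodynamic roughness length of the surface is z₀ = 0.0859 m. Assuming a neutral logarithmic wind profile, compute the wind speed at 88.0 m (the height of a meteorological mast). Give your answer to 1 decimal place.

Log law: V(z) ∝ ln(z/z₀), so V₂/V₁ = ln(z₂/z₀) / ln(z₁/z₀).
ln(88.0/0.0859) = 6.9319, ln(30.0/0.0859) = 5.8558
V₂ = 12.8 × 6.9319/5.8558 = 12.8 × 1.1838 = 15.1523 m/s

15.2 m/s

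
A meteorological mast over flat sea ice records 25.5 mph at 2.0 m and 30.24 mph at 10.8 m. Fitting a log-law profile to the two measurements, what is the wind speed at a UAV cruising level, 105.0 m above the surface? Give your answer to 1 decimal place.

36.6 mph

Log law: V ∝ ln(z/z₀). From the pair, with r = V₁/V₂ = 0.84325,
ln z₀ = (ln z₁ − r·ln z₂)/(1 − r) = (0.6931 − 0.84325×2.3795)/0.15675 = -8.3793 → z₀ = 0.0002296 m
V₃ = V₁ · ln(z₃/z₀)/ln(z₁/z₀) = 25.5 × 13.0332/9.0724 = 36.6327 mph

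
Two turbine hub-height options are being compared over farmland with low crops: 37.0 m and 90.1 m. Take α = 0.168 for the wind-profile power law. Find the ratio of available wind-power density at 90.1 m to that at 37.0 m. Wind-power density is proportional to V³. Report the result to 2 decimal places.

1.57

Speed ratio: V_B/V_A = (z_B/z_A)^α = (90.1/37.0)^0.168 = (2.4351)^0.168 = 1.16128
Power-density ratio: P_B/P_A = (V_B/V_A)³ = (1.16128)³ = 1.56606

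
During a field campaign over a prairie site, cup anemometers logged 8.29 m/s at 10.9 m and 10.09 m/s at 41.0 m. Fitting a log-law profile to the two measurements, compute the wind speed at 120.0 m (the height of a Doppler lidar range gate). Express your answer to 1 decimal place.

11.5 m/s

Log law: V ∝ ln(z/z₀). From the pair, with r = V₁/V₂ = 0.82161,
ln z₀ = (ln z₁ − r·ln z₂)/(1 − r) = (2.3888 − 0.82161×3.7136)/0.17839 = -3.7127 → z₀ = 0.02441 m
V₃ = V₁ · ln(z₃/z₀)/ln(z₁/z₀) = 8.29 × 8.5002/6.1015 = 11.5491 m/s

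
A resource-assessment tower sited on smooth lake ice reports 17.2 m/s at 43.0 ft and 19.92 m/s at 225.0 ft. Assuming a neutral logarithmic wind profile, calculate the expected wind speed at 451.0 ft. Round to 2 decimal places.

21.06 m/s

Log law: V ∝ ln(z/z₀). From the pair, with r = V₁/V₂ = 0.86345,
ln z₀ = (ln z₁ − r·ln z₂)/(1 − r) = (3.7612 − 0.86345×5.4161)/0.13655 = -6.7036 → z₀ = 0.001226 ft
V₃ = V₁ · ln(z₃/z₀)/ln(z₁/z₀) = 17.2 × 12.8151/10.4648 = 21.0629 m/s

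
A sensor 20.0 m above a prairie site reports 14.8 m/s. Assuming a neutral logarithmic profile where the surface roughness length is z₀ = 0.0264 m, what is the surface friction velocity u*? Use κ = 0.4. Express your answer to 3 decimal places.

Log law: V(z) = (u*/κ) · ln(z/z₀) ⇒ u* = κ · V / ln(z/z₀)
u* = 0.4 × 14.8 / ln(20.0/0.0264) = 0.4 × 14.8 / 6.6301
   = 5.9200 / 6.6301 = 0.8929 m/s

u* ≈ 0.893 m/s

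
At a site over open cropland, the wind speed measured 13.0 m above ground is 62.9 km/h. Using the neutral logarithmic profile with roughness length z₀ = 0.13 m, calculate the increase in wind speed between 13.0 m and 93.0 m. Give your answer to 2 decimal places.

26.88 km/h

Log law: V₂ = V₁ · ln(z₂/z₀)/ln(z₁/z₀) = 62.9 × 6.5728/4.6052 = 89.7753 km/h
ΔV = 89.7753 − 62.9 = 26.8753 km/h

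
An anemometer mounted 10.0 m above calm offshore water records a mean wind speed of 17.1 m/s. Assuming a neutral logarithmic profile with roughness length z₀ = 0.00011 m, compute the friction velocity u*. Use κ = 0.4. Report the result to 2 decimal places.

u* ≈ 0.60 m/s

Log law: V(z) = (u*/κ) · ln(z/z₀) ⇒ u* = κ · V / ln(z/z₀)
u* = 0.4 × 17.1 / ln(10.0/0.00011) = 0.4 × 17.1 / 11.4176
   = 6.8400 / 11.4176 = 0.5991 m/s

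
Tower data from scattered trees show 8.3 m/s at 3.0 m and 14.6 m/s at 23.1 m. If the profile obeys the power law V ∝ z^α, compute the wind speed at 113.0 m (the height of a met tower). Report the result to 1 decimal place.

22.7 m/s

First find α: α = ln(V₂/V₁)/ln(z₂/z₁) = ln(14.6/8.3)/ln(23.1/3.0) = 0.56477/2.04122 = 0.2767
Extrapolate from 23.1 m to 113.0 m: V₃ = 14.6 × (113.0/23.1)^0.2767 = 14.6 × 1.5515 = 22.6524 m/s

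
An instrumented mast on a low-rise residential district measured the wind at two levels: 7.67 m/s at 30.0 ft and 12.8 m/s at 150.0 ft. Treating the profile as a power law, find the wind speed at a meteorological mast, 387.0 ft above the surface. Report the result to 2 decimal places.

First find α: α = ln(V₂/V₁)/ln(z₂/z₁) = ln(12.8/7.67)/ln(150.0/30.0) = 0.51213/1.60944 = 0.3182
Extrapolate from 150.0 ft to 387.0 ft: V₃ = 12.8 × (387.0/150.0)^0.3182 = 12.8 × 1.3520 = 17.3057 m/s

17.31 m/s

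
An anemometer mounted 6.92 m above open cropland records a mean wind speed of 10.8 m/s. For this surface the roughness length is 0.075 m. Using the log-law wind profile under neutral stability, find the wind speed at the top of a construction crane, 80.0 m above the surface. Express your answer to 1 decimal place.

16.6 m/s

Log law: V(z) ∝ ln(z/z₀), so V₂/V₁ = ln(z₂/z₀) / ln(z₁/z₀).
ln(80.0/0.075) = 6.9723, ln(6.92/0.075) = 4.5247
V₂ = 10.8 × 6.9723/4.5247 = 10.8 × 1.5409 = 16.6422 m/s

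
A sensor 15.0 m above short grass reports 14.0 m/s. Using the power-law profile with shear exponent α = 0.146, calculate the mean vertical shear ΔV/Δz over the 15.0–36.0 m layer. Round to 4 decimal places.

Power law: V₂ = V₁ · (z₂/z₁)^α = 14.0 × (2.4000)^0.146 = 15.9089 m/s
ΔV/Δz = (15.9089 − 14.0)/(36.0 − 15.0) = 1.9089/21.0000 = 0.09090 m/s/m

0.0909 m/s/m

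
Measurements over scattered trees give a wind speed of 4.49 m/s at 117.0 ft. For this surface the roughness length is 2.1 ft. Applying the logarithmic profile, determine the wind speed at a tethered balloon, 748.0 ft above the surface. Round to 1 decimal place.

Log law: V(z) ∝ ln(z/z₀), so V₂/V₁ = ln(z₂/z₀) / ln(z₁/z₀).
ln(748.0/2.1) = 5.8755, ln(117.0/2.1) = 4.0202
V₂ = 4.49 × 5.8755/4.0202 = 4.49 × 1.4615 = 6.5620 m/s

6.6 m/s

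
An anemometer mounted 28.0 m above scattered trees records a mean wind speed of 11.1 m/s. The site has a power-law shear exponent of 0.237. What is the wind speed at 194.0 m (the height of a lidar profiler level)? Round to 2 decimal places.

Power-law profile: V₂ = V₁ · (z₂/z₁)^α
V₂ = 11.1 × (194.0/28.0)^0.237 = 11.1 × (6.9286)^0.237
    = 11.1 × 1.5821 = 17.5613 m/s

17.56 m/s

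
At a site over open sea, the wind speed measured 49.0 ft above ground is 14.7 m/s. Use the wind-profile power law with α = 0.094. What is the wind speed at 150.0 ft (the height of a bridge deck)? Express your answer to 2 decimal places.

Power-law profile: V₂ = V₁ · (z₂/z₁)^α
V₂ = 14.7 × (150.0/49.0)^0.094 = 14.7 × (3.0612)^0.094
    = 14.7 × 1.1109 = 16.3302 m/s

16.33 m/s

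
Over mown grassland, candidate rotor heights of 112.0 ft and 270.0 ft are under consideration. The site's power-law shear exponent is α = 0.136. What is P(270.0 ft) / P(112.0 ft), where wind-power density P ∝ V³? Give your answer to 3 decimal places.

Speed ratio: V_B/V_A = (z_B/z_A)^α = (270.0/112.0)^0.136 = (2.4107)^0.136 = 1.12712
Power-density ratio: P_B/P_A = (V_B/V_A)³ = (1.12712)³ = 1.43191

1.432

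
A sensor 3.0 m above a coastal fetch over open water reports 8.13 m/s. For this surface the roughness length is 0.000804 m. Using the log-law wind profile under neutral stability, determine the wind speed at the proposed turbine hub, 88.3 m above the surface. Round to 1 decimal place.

Log law: V(z) ∝ ln(z/z₀), so V₂/V₁ = ln(z₂/z₀) / ln(z₁/z₀).
ln(88.3/0.000804) = 11.6067, ln(3.0/0.000804) = 8.2245
V₂ = 8.13 × 11.6067/8.2245 = 8.13 × 1.4112 = 11.4733 m/s

11.5 m/s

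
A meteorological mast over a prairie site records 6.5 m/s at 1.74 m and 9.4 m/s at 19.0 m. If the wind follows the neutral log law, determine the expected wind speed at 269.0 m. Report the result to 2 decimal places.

12.62 m/s

Log law: V ∝ ln(z/z₀). From the pair, with r = V₁/V₂ = 0.69149,
ln z₀ = (ln z₁ − r·ln z₂)/(1 − r) = (0.5539 − 0.69149×2.9444)/0.30851 = -4.8043 → z₀ = 0.008195 m
V₃ = V₁ · ln(z₃/z₀)/ln(z₁/z₀) = 6.5 × 10.3990/5.3581 = 12.6151 m/s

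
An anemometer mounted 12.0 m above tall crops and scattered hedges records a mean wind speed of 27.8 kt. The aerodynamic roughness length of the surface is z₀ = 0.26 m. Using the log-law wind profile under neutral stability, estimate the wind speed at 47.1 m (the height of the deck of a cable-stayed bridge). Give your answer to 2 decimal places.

Log law: V(z) ∝ ln(z/z₀), so V₂/V₁ = ln(z₂/z₀) / ln(z₁/z₀).
ln(47.1/0.26) = 5.1993, ln(12.0/0.26) = 3.8320
V₂ = 27.8 × 5.1993/3.8320 = 27.8 × 1.3568 = 37.7199 kt

37.72 kt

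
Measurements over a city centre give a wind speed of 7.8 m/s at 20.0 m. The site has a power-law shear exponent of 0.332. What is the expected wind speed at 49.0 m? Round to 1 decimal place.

Power-law profile: V₂ = V₁ · (z₂/z₁)^α
V₂ = 7.8 × (49.0/20.0)^0.332 = 7.8 × (2.4500)^0.332
    = 7.8 × 1.3465 = 10.5026 m/s

10.5 m/s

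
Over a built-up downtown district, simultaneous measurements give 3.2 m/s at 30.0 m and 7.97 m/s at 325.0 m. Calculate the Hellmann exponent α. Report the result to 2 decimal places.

α ≈ 0.38

Power law: V₂/V₁ = (z₂/z₁)^α ⇒ α = ln(V₂/V₁) / ln(z₂/z₁)
α = ln(7.97/3.2) / ln(325.0/30.0) = ln(2.4906) / ln(10.8333)
  = 0.91253 / 2.38263 = 0.38299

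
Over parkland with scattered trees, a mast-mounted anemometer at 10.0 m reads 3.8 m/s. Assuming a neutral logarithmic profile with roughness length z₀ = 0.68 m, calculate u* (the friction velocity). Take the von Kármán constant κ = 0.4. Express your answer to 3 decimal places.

Log law: V(z) = (u*/κ) · ln(z/z₀) ⇒ u* = κ · V / ln(z/z₀)
u* = 0.4 × 3.8 / ln(10.0/0.68) = 0.4 × 3.8 / 2.6882
   = 1.5200 / 2.6882 = 0.5654 m/s

u* ≈ 0.565 m/s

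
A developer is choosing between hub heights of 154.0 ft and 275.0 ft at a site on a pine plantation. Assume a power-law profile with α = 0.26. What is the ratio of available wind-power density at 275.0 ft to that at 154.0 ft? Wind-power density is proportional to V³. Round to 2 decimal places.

1.57

Speed ratio: V_B/V_A = (z_B/z_A)^α = (275.0/154.0)^0.26 = (1.7857)^0.26 = 1.16271
Power-density ratio: P_B/P_A = (V_B/V_A)³ = (1.16271)³ = 1.57186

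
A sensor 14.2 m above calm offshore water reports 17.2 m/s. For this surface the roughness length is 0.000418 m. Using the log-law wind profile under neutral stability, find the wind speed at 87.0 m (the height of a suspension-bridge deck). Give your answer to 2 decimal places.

20.19 m/s

Log law: V(z) ∝ ln(z/z₀), so V₂/V₁ = ln(z₂/z₀) / ln(z₁/z₀).
ln(87.0/0.000418) = 12.2459, ln(14.2/0.000418) = 10.4333
V₂ = 17.2 × 12.2459/10.4333 = 17.2 × 1.1737 = 20.1883 m/s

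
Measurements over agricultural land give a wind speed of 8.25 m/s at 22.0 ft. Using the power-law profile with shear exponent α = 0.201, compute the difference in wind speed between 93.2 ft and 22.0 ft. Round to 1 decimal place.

Power law: V₂ = V₁ · (z₂/z₁)^α = 8.25 × (4.2364)^0.201 = 11.0276 m/s
ΔV = 11.0276 − 8.25 = 2.7776 m/s

2.8 m/s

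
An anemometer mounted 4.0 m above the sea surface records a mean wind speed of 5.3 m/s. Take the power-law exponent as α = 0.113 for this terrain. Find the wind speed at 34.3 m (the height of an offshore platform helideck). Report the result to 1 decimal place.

Power-law profile: V₂ = V₁ · (z₂/z₁)^α
V₂ = 5.3 × (34.3/4.0)^0.113 = 5.3 × (8.5750)^0.113
    = 5.3 × 1.2748 = 6.7566 m/s

6.8 m/s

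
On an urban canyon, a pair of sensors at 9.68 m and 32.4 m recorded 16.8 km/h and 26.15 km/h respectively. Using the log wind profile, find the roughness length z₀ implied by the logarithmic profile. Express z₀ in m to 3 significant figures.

Log law: V(z) ∝ ln(z/z₀). With r = V₁/V₂ = 16.8/26.15 = 0.64245,
r · ln(z₂/z₀) = ln(z₁/z₀) ⇒ ln z₀ = (ln z₁ − r·ln z₂)/(1 − r)
ln z₀ = (2.27006 − 0.64245×3.47816) / 0.35755 = 0.0994
z₀ = exp(0.0994) = 1.104 m

z₀ ≈ 1.10 m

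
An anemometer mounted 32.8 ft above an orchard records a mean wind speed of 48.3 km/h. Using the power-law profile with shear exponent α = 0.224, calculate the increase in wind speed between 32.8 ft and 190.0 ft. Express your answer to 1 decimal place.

23.3 km/h

Power law: V₂ = V₁ · (z₂/z₁)^α = 48.3 × (5.7927)^0.224 = 71.5867 km/h
ΔV = 71.5867 − 48.3 = 23.2867 km/h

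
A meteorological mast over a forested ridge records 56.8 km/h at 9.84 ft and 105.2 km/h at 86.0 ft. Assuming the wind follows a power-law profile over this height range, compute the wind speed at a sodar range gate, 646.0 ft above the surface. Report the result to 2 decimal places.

186.63 km/h

First find α: α = ln(V₂/V₁)/ln(z₂/z₁) = ln(105.2/56.8)/ln(86.0/9.84) = 0.61633/2.16789 = 0.2843
Extrapolate from 86.0 ft to 646.0 ft: V₃ = 105.2 × (646.0/86.0)^0.2843 = 105.2 × 1.7741 = 186.6316 km/h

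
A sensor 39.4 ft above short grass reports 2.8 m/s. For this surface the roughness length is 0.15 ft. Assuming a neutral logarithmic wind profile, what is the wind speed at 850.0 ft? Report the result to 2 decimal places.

Log law: V(z) ∝ ln(z/z₀), so V₂/V₁ = ln(z₂/z₀) / ln(z₁/z₀).
ln(850.0/0.15) = 8.6424, ln(39.4/0.15) = 5.5709
V₂ = 2.8 × 8.6424/5.5709 = 2.8 × 1.5513 = 4.3438 m/s

4.34 m/s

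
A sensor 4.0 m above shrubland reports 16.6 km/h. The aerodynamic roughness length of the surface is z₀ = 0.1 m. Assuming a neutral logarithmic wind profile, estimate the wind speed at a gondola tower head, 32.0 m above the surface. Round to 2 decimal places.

25.96 km/h

Log law: V(z) ∝ ln(z/z₀), so V₂/V₁ = ln(z₂/z₀) / ln(z₁/z₀).
ln(32.0/0.1) = 5.7683, ln(4.0/0.1) = 3.6889
V₂ = 16.6 × 5.7683/3.6889 = 16.6 × 1.5637 = 25.9575 km/h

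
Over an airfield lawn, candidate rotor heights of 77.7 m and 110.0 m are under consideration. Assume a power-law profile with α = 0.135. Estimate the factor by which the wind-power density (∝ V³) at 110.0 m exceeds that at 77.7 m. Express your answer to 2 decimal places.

Speed ratio: V_B/V_A = (z_B/z_A)^α = (110.0/77.7)^0.135 = (1.4157)^0.135 = 1.04805
Power-density ratio: P_B/P_A = (V_B/V_A)³ = (1.04805)³ = 1.15118

1.15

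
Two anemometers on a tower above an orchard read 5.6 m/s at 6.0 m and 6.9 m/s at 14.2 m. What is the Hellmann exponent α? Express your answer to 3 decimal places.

α ≈ 0.242

Power law: V₂/V₁ = (z₂/z₁)^α ⇒ α = ln(V₂/V₁) / ln(z₂/z₁)
α = ln(6.9/5.6) / ln(14.2/6.0) = ln(1.2321) / ln(2.3667)
  = 0.20875 / 0.86148 = 0.24232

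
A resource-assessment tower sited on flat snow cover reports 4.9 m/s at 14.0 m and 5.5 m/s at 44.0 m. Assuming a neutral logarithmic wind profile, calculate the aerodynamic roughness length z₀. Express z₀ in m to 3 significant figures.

z₀ ≈ 0.00122 m

Log law: V(z) ∝ ln(z/z₀). With r = V₁/V₂ = 4.9/5.5 = 0.89091,
r · ln(z₂/z₀) = ln(z₁/z₀) ⇒ ln z₀ = (ln z₁ − r·ln z₂)/(1 − r)
ln z₀ = (2.63906 − 0.89091×3.78419) / 0.10909 = -6.7129
z₀ = exp(-6.7129) = 0.001215 m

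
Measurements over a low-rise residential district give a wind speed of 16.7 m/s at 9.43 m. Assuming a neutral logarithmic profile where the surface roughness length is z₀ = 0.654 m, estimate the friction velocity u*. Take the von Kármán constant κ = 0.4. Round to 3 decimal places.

u* ≈ 2.503 m/s

Log law: V(z) = (u*/κ) · ln(z/z₀) ⇒ u* = κ · V / ln(z/z₀)
u* = 0.4 × 16.7 / ln(9.43/0.654) = 0.4 × 16.7 / 2.6685
   = 6.6800 / 2.6685 = 2.5032 m/s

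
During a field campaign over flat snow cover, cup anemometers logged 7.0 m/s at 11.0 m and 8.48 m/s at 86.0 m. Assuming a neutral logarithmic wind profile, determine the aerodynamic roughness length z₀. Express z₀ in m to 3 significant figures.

Log law: V(z) ∝ ln(z/z₀). With r = V₁/V₂ = 7.0/8.48 = 0.82547,
r · ln(z₂/z₀) = ln(z₁/z₀) ⇒ ln z₀ = (ln z₁ − r·ln z₂)/(1 − r)
ln z₀ = (2.39790 − 0.82547×4.45435) / 0.17453 = -7.3286
z₀ = exp(-7.3286) = 0.0006565 m

z₀ ≈ 0.000657 m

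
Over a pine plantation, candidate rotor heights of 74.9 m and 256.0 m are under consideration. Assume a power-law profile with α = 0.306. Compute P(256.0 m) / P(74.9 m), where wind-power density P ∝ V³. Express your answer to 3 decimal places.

Speed ratio: V_B/V_A = (z_B/z_A)^α = (256.0/74.9)^0.306 = (3.4179)^0.306 = 1.45657
Power-density ratio: P_B/P_A = (V_B/V_A)³ = (1.45657)³ = 3.09022

3.090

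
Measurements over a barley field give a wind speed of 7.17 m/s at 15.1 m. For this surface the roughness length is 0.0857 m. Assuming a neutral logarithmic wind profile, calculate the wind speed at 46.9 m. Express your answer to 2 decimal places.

Log law: V(z) ∝ ln(z/z₀), so V₂/V₁ = ln(z₂/z₀) / ln(z₁/z₀).
ln(46.9/0.0857) = 6.3049, ln(15.1/0.0857) = 5.1716
V₂ = 7.17 × 6.3049/5.1716 = 7.17 × 1.2191 = 8.7413 m/s

8.74 m/s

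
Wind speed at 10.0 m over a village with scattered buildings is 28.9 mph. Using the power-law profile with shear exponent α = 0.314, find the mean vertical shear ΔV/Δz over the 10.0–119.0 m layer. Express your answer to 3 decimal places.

0.312 mph/m

Power law: V₂ = V₁ · (z₂/z₁)^α = 28.9 × (11.9000)^0.314 = 62.8955 mph
ΔV/Δz = (62.8955 − 28.9)/(119.0 − 10.0) = 33.9955/109.0000 = 0.31189 mph/m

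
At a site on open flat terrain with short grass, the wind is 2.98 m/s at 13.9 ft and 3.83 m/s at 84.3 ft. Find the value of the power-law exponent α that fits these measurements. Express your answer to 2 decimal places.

α ≈ 0.14

Power law: V₂/V₁ = (z₂/z₁)^α ⇒ α = ln(V₂/V₁) / ln(z₂/z₁)
α = ln(3.83/2.98) / ln(84.3/13.9) = ln(1.2852) / ln(6.0647)
  = 0.25094 / 1.80249 = 0.13922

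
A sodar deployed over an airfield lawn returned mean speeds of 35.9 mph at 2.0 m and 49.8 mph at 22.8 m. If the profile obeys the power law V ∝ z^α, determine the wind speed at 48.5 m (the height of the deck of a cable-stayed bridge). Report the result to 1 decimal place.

First find α: α = ln(V₂/V₁)/ln(z₂/z₁) = ln(49.8/35.9)/ln(22.8/2.0) = 0.32728/2.43361 = 0.1345
Extrapolate from 22.8 m to 48.5 m: V₃ = 49.8 × (48.5/22.8)^0.1345 = 49.8 × 1.1068 = 55.1205 mph

55.1 mph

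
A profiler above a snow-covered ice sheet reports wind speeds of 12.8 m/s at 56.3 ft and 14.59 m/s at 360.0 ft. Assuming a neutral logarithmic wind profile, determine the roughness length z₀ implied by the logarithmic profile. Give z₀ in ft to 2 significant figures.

z₀ ≈ 0.000097 ft

Log law: V(z) ∝ ln(z/z₀). With r = V₁/V₂ = 12.8/14.59 = 0.87731,
r · ln(z₂/z₀) = ln(z₁/z₀) ⇒ ln z₀ = (ln z₁ − r·ln z₂)/(1 − r)
ln z₀ = (4.03069 − 0.87731×5.88610) / 0.12269 = -9.2370
z₀ = exp(-9.2370) = 0.00009737 ft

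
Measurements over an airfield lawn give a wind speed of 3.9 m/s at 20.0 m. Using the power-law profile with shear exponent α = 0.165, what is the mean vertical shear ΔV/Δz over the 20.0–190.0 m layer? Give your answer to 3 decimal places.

0.010 m/s/m

Power law: V₂ = V₁ · (z₂/z₁)^α = 3.9 × (9.5000)^0.165 = 5.6544 m/s
ΔV/Δz = (5.6544 − 3.9)/(190.0 − 20.0) = 1.7544/170.0000 = 0.01032 m/s/m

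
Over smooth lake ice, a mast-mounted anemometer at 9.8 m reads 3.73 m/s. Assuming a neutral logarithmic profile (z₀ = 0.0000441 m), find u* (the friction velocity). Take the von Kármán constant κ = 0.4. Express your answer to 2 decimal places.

u* ≈ 0.12 m/s

Log law: V(z) = (u*/κ) · ln(z/z₀) ⇒ u* = κ · V / ln(z/z₀)
u* = 0.4 × 3.73 / ln(9.8/0.0000441) = 0.4 × 3.73 / 12.3114
   = 1.4920 / 12.3114 = 0.1212 m/s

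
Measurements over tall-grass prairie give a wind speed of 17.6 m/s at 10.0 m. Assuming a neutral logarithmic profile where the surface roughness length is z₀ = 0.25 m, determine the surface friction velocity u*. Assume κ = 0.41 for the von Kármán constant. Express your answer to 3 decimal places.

u* ≈ 1.956 m/s

Log law: V(z) = (u*/κ) · ln(z/z₀) ⇒ u* = κ · V / ln(z/z₀)
u* = 0.41 × 17.6 / ln(10.0/0.25) = 0.41 × 17.6 / 3.6889
   = 7.2160 / 3.6889 = 1.9561 m/s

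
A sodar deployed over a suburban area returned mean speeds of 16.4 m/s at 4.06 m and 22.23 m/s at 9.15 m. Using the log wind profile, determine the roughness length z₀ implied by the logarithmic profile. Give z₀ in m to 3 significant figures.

Log law: V(z) ∝ ln(z/z₀). With r = V₁/V₂ = 16.4/22.23 = 0.73774,
r · ln(z₂/z₀) = ln(z₁/z₀) ⇒ ln z₀ = (ln z₁ − r·ln z₂)/(1 − r)
ln z₀ = (1.40118 − 0.73774×2.21375) / 0.26226 = -0.8846
z₀ = exp(-0.8846) = 0.4129 m

z₀ ≈ 0.413 m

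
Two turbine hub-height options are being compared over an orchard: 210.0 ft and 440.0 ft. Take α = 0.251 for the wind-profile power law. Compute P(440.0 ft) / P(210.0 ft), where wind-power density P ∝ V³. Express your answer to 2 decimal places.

Speed ratio: V_B/V_A = (z_B/z_A)^α = (440.0/210.0)^0.251 = (2.0952)^0.251 = 1.20401
Power-density ratio: P_B/P_A = (V_B/V_A)³ = (1.20401)³ = 1.74537

1.75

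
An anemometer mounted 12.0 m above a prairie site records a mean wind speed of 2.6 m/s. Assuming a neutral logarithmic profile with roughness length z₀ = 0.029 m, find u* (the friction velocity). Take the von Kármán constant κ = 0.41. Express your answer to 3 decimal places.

u* ≈ 0.177 m/s

Log law: V(z) = (u*/κ) · ln(z/z₀) ⇒ u* = κ · V / ln(z/z₀)
u* = 0.41 × 2.6 / ln(12.0/0.029) = 0.41 × 2.6 / 6.0254
   = 1.0660 / 6.0254 = 0.1769 m/s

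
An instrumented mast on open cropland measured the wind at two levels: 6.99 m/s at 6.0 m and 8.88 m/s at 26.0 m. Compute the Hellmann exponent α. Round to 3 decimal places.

α ≈ 0.163

Power law: V₂/V₁ = (z₂/z₁)^α ⇒ α = ln(V₂/V₁) / ln(z₂/z₁)
α = ln(8.88/6.99) / ln(26.0/6.0) = ln(1.2704) / ln(4.3333)
  = 0.23932 / 1.46634 = 0.16321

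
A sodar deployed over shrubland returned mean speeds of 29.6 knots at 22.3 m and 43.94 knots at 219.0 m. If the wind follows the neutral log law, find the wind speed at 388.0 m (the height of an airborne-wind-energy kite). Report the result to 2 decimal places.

47.53 knots

Log law: V ∝ ln(z/z₀). From the pair, with r = V₁/V₂ = 0.67365,
ln z₀ = (ln z₁ − r·ln z₂)/(1 − r) = (3.1046 − 0.67365×5.3891)/0.32635 = -1.6109 → z₀ = 0.1997 m
V₃ = V₁ · ln(z₃/z₀)/ln(z₁/z₀) = 29.6 × 7.5720/4.7155 = 47.5301 knots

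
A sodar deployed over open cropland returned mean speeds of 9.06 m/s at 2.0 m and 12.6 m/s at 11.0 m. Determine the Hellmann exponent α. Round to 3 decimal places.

α ≈ 0.193

Power law: V₂/V₁ = (z₂/z₁)^α ⇒ α = ln(V₂/V₁) / ln(z₂/z₁)
α = ln(12.6/9.06) / ln(11.0/2.0) = ln(1.3907) / ln(5.5000)
  = 0.32983 / 1.70475 = 0.19348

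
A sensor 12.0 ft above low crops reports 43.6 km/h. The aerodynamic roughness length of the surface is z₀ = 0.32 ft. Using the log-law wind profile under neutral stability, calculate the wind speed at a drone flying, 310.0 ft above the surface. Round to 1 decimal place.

82.7 km/h

Log law: V(z) ∝ ln(z/z₀), so V₂/V₁ = ln(z₂/z₀) / ln(z₁/z₀).
ln(310.0/0.32) = 6.8760, ln(12.0/0.32) = 3.6243
V₂ = 43.6 × 6.8760/3.6243 = 43.6 × 1.8972 = 82.7168 km/h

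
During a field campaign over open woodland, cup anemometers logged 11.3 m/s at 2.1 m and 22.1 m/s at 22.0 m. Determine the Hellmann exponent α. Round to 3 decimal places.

Power law: V₂/V₁ = (z₂/z₁)^α ⇒ α = ln(V₂/V₁) / ln(z₂/z₁)
α = ln(22.1/11.3) / ln(22.0/2.1) = ln(1.9558) / ln(10.4762)
  = 0.67077 / 2.34911 = 0.28554

α ≈ 0.286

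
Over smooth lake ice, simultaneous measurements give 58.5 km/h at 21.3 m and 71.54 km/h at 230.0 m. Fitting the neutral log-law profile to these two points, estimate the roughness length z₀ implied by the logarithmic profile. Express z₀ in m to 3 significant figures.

z₀ ≈ 0.000493 m

Log law: V(z) ∝ ln(z/z₀). With r = V₁/V₂ = 58.5/71.54 = 0.81772,
r · ln(z₂/z₀) = ln(z₁/z₀) ⇒ ln z₀ = (ln z₁ − r·ln z₂)/(1 − r)
ln z₀ = (3.05871 − 0.81772×5.43808) / 0.18228 = -7.6156
z₀ = exp(-7.6156) = 0.0004927 m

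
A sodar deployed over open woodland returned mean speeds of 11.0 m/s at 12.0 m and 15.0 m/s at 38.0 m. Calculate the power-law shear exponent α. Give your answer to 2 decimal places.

α ≈ 0.27

Power law: V₂/V₁ = (z₂/z₁)^α ⇒ α = ln(V₂/V₁) / ln(z₂/z₁)
α = ln(15.0/11.0) / ln(38.0/12.0) = ln(1.3636) / ln(3.1667)
  = 0.31015 / 1.15268 = 0.26907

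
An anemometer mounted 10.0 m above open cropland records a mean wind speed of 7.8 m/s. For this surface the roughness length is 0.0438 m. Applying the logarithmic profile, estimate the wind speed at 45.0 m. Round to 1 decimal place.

Log law: V(z) ∝ ln(z/z₀), so V₂/V₁ = ln(z₂/z₀) / ln(z₁/z₀).
ln(45.0/0.0438) = 6.9348, ln(10.0/0.0438) = 5.4307
V₂ = 7.8 × 6.9348/5.4307 = 7.8 × 1.2770 = 9.9603 m/s

10.0 m/s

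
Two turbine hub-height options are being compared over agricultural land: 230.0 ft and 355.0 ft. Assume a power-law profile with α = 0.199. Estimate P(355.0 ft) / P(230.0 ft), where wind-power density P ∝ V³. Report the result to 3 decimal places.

Speed ratio: V_B/V_A = (z_B/z_A)^α = (355.0/230.0)^0.199 = (1.5435)^0.199 = 1.09021
Power-density ratio: P_B/P_A = (V_B/V_A)³ = (1.09021)³ = 1.29579

1.296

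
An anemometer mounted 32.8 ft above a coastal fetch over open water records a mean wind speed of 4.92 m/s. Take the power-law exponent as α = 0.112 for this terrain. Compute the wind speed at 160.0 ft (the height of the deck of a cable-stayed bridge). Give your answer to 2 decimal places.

Power-law profile: V₂ = V₁ · (z₂/z₁)^α
V₂ = 4.92 × (160.0/32.8)^0.112 = 4.92 × (4.8780)^0.112
    = 4.92 × 1.1942 = 5.8756 m/s

5.88 m/s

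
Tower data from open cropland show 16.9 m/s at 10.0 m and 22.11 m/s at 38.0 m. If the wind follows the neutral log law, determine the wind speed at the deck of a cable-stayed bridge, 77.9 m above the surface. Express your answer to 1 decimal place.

24.9 m/s

Log law: V ∝ ln(z/z₀). From the pair, with r = V₁/V₂ = 0.76436,
ln z₀ = (ln z₁ − r·ln z₂)/(1 − r) = (2.3026 − 0.76436×3.6376)/0.23564 = -2.0278 → z₀ = 0.1316 m
V₃ = V₁ · ln(z₃/z₀)/ln(z₁/z₀) = 16.9 × 6.3833/4.3304 = 24.9115 m/s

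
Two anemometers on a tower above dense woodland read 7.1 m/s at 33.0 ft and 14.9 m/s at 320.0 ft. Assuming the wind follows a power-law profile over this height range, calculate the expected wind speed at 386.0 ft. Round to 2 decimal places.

15.84 m/s

First find α: α = ln(V₂/V₁)/ln(z₂/z₁) = ln(14.9/7.1)/ln(320.0/33.0) = 0.74127/2.27181 = 0.3263
Extrapolate from 320.0 ft to 386.0 ft: V₃ = 14.9 × (386.0/320.0)^0.3263 = 14.9 × 1.0631 = 15.8401 m/s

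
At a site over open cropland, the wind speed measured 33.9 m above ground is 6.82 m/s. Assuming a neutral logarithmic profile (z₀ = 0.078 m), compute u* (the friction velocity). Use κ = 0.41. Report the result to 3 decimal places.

Log law: V(z) = (u*/κ) · ln(z/z₀) ⇒ u* = κ · V / ln(z/z₀)
u* = 0.41 × 6.82 / ln(33.9/0.078) = 0.41 × 6.82 / 6.0745
   = 2.7962 / 6.0745 = 0.4603 m/s

u* ≈ 0.460 m/s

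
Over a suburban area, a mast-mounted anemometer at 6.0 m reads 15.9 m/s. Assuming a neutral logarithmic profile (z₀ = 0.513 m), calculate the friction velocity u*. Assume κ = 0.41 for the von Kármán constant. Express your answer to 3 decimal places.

u* ≈ 2.651 m/s

Log law: V(z) = (u*/κ) · ln(z/z₀) ⇒ u* = κ · V / ln(z/z₀)
u* = 0.41 × 15.9 / ln(6.0/0.513) = 0.41 × 15.9 / 2.4592
   = 6.5190 / 2.4592 = 2.6508 m/s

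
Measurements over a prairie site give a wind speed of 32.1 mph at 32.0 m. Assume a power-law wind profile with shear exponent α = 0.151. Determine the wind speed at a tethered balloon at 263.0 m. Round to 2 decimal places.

44.12 mph

Power-law profile: V₂ = V₁ · (z₂/z₁)^α
V₂ = 32.1 × (263.0/32.0)^0.151 = 32.1 × (8.2188)^0.151
    = 32.1 × 1.3745 = 44.1205 mph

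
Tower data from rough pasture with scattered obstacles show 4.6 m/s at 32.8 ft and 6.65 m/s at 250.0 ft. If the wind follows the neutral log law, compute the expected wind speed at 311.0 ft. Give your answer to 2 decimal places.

6.87 m/s

Log law: V ∝ ln(z/z₀). From the pair, with r = V₁/V₂ = 0.69173,
ln z₀ = (ln z₁ − r·ln z₂)/(1 − r) = (3.4904 − 0.69173×5.5215)/0.30827 = -1.0670 → z₀ = 0.3440 ft
V₃ = V₁ · ln(z₃/z₀)/ln(z₁/z₀) = 4.6 × 6.8068/4.5574 = 6.8704 m/s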